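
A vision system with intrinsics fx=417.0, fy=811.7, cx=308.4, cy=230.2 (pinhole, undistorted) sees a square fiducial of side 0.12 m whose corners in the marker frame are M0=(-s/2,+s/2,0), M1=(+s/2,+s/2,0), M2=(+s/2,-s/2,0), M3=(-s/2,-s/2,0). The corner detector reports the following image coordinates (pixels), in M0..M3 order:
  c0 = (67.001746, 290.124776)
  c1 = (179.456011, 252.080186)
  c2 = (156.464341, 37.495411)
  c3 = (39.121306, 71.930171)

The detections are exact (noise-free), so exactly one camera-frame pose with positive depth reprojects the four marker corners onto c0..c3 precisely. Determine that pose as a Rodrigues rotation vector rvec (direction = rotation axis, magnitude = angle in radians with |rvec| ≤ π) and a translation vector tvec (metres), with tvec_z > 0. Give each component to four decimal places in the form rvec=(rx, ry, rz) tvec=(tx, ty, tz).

Intrinsics K: fx=417.0, fy=811.7, cx=308.4, cy=230.2
Marker side s = 0.12 m; corners in marker frame (Z=0):
  M0 = (-0.0600, +0.0600, 0)
  M1 = (+0.0600, +0.0600, 0)
  M2 = (+0.0600, -0.0600, 0)
  M3 = (-0.0600, -0.0600, 0)
Detected image corners:
  c0 = (67.001746, 290.124776) px
  c1 = (179.456011, 252.080186) px
  c2 = (156.464341, 37.495411) px
  c3 = (39.121306, 71.930171) px
Planar DLT: solve 8×8 A·h = b for H (H[2,2]=1):
  H  [+978.24856 +246.23703 +111.40852]
  H  [-271.11383 +1853.93782 +164.72649]
  H  [+0.19131 +0.31222 +1.00000]
B = K⁻¹H; ‖b₁‖=2.246527, ‖b₂‖=2.246527; λ = 2/(‖b₁‖+‖b₂‖) = 0.445132, sign → tz>0 ⇒ λ=+0.445132
r₁ = λ·B[:,0] = (+0.98126,-0.17283,+0.08516); r₂ = λ·B[:,1] = (+0.16006,+0.97727,+0.13898)
r₃ = r₁×r₂ = (-0.10724,-0.12274,+0.98663); SVD([r₁ r₂ r₃]) → R = UVᵀ:
  R  [+0.98126 +0.16006 -0.10724]
  R  [-0.17283 +0.97727 -0.12274]
  R  [+0.08516 +0.13898 +0.98663]
t = (-0.21028, -0.03591, +0.44513) m
tr R = 2.945165; θ = arccos((tr R − 1)/2) = 0.234707 rad = 13.448°
axis k = ((R−Rᵀ)₃₂, (R−Rᵀ)₁₃, (R−Rᵀ)₂₁) / (2 sinθ) = (+0.562706, -0.413654, -0.715718)
rvec = θ·k = (+0.132071, -0.097087, -0.167984)

rvec=(0.1321, -0.0971, -0.1680) tvec=(-0.2103, -0.0359, 0.4451)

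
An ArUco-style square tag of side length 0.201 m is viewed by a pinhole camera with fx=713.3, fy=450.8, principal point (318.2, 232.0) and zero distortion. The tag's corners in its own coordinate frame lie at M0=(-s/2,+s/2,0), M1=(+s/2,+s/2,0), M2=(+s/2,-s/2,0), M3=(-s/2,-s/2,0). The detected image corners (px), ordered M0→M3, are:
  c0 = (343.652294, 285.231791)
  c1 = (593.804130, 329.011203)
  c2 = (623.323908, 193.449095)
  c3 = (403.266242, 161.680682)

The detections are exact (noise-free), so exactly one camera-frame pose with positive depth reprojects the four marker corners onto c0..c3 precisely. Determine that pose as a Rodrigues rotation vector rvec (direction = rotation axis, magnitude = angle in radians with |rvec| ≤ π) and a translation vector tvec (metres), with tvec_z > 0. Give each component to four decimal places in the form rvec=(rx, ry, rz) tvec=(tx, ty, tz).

Intrinsics K: fx=713.3, fy=450.8, cx=318.2, cy=232.0
Marker side s = 0.201 m; corners in marker frame (Z=0):
  M0 = (-0.1005, +0.1005, 0)
  M1 = (+0.1005, +0.1005, 0)
  M2 = (+0.1005, -0.1005, 0)
  M3 = (-0.1005, -0.1005, 0)
Detected image corners:
  c0 = (343.652294, 285.231791) px
  c1 = (593.804130, 329.011203) px
  c2 = (623.323908, 193.449095) px
  c3 = (403.266242, 161.680682) px
Planar DLT: solve 8×8 A·h = b for H (H[2,2]=1):
  H  [+1036.29515 -560.68719 +489.46371]
  H  [+122.58659 +477.44830 +237.37937]
  H  [-0.26113 -0.68633 +1.00000]
B = K⁻¹H; ‖b₁‖=1.641951, ‖b₂‖=1.641951; λ = 2/(‖b₁‖+‖b₂‖) = 0.609032, sign → tz>0 ⇒ λ=+0.609032
r₁ = λ·B[:,0] = (+0.95576,+0.24746,-0.15903); r₂ = λ·B[:,1] = (-0.29226,+0.86015,-0.41800)
r₃ = r₁×r₂ = (+0.03336,+0.44598,+0.89442); SVD([r₁ r₂ r₃]) → R = UVᵀ:
  R  [+0.95576 -0.29226 +0.03336]
  R  [+0.24746 +0.86015 +0.44598]
  R  [-0.15903 -0.41800 +0.89442]
t = (+0.14623, +0.00727, +0.60903) m
tr R = 2.710328; θ = arccos((tr R − 1)/2) = 0.544929 rad = 31.222°
axis k = ((R−Rᵀ)₃₂, (R−Rᵀ)₁₃, (R−Rᵀ)₂₁) / (2 sinθ) = (-0.833384, +0.185578, +0.520607)
rvec = θ·k = (-0.454135, +0.101127, +0.283694)

rvec=(-0.4541, 0.1011, 0.2837) tvec=(0.1462, 0.0073, 0.6090)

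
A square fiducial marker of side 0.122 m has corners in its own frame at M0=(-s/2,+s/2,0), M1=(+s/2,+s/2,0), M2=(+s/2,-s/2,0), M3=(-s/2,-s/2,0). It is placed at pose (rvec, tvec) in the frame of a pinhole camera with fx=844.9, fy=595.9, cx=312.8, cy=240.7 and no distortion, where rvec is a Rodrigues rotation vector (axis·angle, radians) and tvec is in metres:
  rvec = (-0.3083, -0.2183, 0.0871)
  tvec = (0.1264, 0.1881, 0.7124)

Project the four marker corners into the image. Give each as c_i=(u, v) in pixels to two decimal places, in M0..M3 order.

c0=(392.06, 449.56) c1=(531.41, 454.53) c2=(527.45, 350.82) c3=(395.30, 342.61)

Intrinsics K: fx=844.9, fy=595.9, cx=312.8, cy=240.7
Marker side s = 0.122 m; corners in marker frame (Z=0):
  M0 = (-0.0610, +0.0610, 0)
  M1 = (+0.0610, +0.0610, 0)
  M2 = (+0.0610, -0.0610, 0)
  M3 = (-0.0610, -0.0610, 0)
rvec = (-0.3083, -0.2183, 0.0871), |rvec| = θ = 0.38767 rad = 22.212°
Rodrigues: sinθ=0.37803, 1−cosθ=0.07421; R = I + sinθ·[k]× + (1−cosθ)·[k]×²:
    [+0.97272 -0.05170 -0.22613]
    [+0.11817 +0.94932 +0.29125]
    [+0.19961 -0.31002 +0.92954]
t = (0.1264, 0.1881, 0.7124) m
M0: Pc = R·M0+t = (+0.06391, +0.23880, +0.68131); u = 844.9·(+0.06391)/0.68131 + 312.8 = 392.0552, v = 595.9·(+0.23880)/0.68131 + 240.7 = 449.5635
M1: Pc = R·M1+t = (+0.18258, +0.25322, +0.70566); u = 844.9·(+0.18258)/0.70566 + 312.8 = 531.4076, v = 595.9·(+0.25322)/0.70566 + 240.7 = 454.5293
M2: Pc = R·M2+t = (+0.18889, +0.13740, +0.74349); u = 844.9·(+0.18889)/0.74349 + 312.8 = 527.4547, v = 595.9·(+0.13740)/0.74349 + 240.7 = 350.8247
M3: Pc = R·M3+t = (+0.07022, +0.12298, +0.71914); u = 844.9·(+0.07022)/0.71914 + 312.8 = 395.2977, v = 595.9·(+0.12298)/0.71914 + 240.7 = 342.6081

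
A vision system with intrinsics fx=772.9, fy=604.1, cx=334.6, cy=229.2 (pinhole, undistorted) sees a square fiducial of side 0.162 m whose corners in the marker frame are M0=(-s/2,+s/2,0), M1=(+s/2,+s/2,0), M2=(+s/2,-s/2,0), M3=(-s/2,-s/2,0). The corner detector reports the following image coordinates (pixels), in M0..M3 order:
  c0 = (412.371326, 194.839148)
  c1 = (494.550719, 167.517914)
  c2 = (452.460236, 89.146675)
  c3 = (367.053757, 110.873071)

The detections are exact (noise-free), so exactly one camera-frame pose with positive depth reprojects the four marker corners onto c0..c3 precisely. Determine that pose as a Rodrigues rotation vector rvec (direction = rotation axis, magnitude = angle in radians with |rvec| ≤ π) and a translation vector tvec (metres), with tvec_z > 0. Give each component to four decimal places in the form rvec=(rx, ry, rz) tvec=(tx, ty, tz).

Intrinsics K: fx=772.9, fy=604.1, cx=334.6, cy=229.2
Marker side s = 0.162 m; corners in marker frame (Z=0):
  M0 = (-0.0810, +0.0810, 0)
  M1 = (+0.0810, +0.0810, 0)
  M2 = (+0.0810, -0.0810, 0)
  M3 = (-0.0810, -0.0810, 0)
Detected image corners:
  c0 = (412.371326, 194.839148) px
  c1 = (494.550719, 167.517914) px
  c2 = (452.460236, 89.146675) px
  c3 = (367.053757, 110.873071) px
Planar DLT: solve 8×8 A·h = b for H (H[2,2]=1):
  H  [+702.65361 +275.32666 +433.09112]
  H  [-90.99976 +502.36056 +140.21241]
  H  [+0.42961 +0.01366 +1.00000]
B = K⁻¹H; ‖b₁‖=0.897690, ‖b₂‖=0.897690; λ = 2/(‖b₁‖+‖b₂‖) = 1.113971, sign → tz>0 ⇒ λ=+1.113971
r₁ = λ·B[:,0] = (+0.80554,-0.34938,+0.47857); r₂ = λ·B[:,1] = (+0.39024,+0.92059,+0.01522)
r₃ = r₁×r₂ = (-0.44589,+0.17450,+0.87791); SVD([r₁ r₂ r₃]) → R = UVᵀ:
  R  [+0.80554 +0.39024 -0.44589]
  R  [-0.34938 +0.92059 +0.17450]
  R  [+0.47857 +0.01522 +0.87791]
t = (+0.14195, -0.16409, +1.11397) m
tr R = 2.604047; θ = arccos((tr R − 1)/2) = 0.640121 rad = 36.676°
axis k = ((R−Rᵀ)₃₂, (R−Rᵀ)₁₃, (R−Rᵀ)₂₁) / (2 sinθ) = (-0.133339, -0.773876, -0.619142)
rvec = θ·k = (-0.085353, -0.495375, -0.396326)

rvec=(-0.0854, -0.4954, -0.3963) tvec=(0.1420, -0.1641, 1.1140)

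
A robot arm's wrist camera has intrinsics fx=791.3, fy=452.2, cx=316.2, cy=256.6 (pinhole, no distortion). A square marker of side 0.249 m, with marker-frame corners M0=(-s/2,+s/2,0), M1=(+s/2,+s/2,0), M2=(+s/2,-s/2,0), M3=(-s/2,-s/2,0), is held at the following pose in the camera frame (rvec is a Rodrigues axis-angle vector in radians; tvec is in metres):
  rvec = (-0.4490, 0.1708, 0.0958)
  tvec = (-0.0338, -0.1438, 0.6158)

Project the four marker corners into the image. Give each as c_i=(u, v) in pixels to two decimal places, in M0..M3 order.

Intrinsics K: fx=791.3, fy=452.2, cx=316.2, cy=256.6
Marker side s = 0.249 m; corners in marker frame (Z=0):
  M0 = (-0.1245, +0.1245, 0)
  M1 = (+0.1245, +0.1245, 0)
  M2 = (+0.1245, -0.1245, 0)
  M3 = (-0.1245, -0.1245, 0)
rvec = (-0.4490, 0.1708, 0.0958), |rvec| = θ = 0.48985 rad = 28.066°
Rodrigues: sinθ=0.47049, 1−cosθ=0.11760; R = I + sinθ·[k]× + (1−cosθ)·[k]×²:
    [+0.98121 -0.12960 +0.14297]
    [+0.05443 +0.89670 +0.43928]
    [-0.18513 -0.42324 +0.88690]
t = (-0.0338, -0.1438, 0.6158) m
M0: Pc = R·M0+t = (-0.17210, -0.03894, +0.58616); u = 791.3·(-0.17210)/0.58616 + 316.2 = 83.8746, v = 452.2·(-0.03894)/0.58616 + 256.6 = 226.5611
M1: Pc = R·M1+t = (+0.07223, -0.02538, +0.54006); u = 791.3·(+0.07223)/0.54006 + 316.2 = 422.0251, v = 452.2·(-0.02538)/0.54006 + 256.6 = 235.3455
M2: Pc = R·M2+t = (+0.10450, -0.24866, +0.64544); u = 791.3·(+0.10450)/0.64544 + 316.2 = 444.3085, v = 452.2·(-0.24866)/0.64544 + 256.6 = 82.3863
M3: Pc = R·M3+t = (-0.13983, -0.26222, +0.69154); u = 791.3·(-0.13983)/0.69154 + 316.2 = 156.2046, v = 452.2·(-0.26222)/0.69154 + 256.6 = 85.1368

c0=(83.87, 226.56) c1=(422.03, 235.35) c2=(444.31, 82.39) c3=(156.20, 85.14)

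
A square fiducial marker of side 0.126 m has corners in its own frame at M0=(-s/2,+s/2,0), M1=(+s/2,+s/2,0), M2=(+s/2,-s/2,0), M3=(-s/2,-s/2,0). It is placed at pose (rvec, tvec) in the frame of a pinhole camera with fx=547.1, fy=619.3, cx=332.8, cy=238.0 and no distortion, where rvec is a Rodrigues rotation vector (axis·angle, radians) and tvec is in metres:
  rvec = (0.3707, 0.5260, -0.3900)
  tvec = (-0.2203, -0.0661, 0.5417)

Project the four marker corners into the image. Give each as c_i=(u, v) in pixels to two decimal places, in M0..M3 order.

c0=(108.62, 242.88) c1=(184.05, 204.50) c2=(112.32, 65.80) c3=(41.65, 123.27)

Intrinsics K: fx=547.1, fy=619.3, cx=332.8, cy=238.0
Marker side s = 0.126 m; corners in marker frame (Z=0):
  M0 = (-0.0630, +0.0630, 0)
  M1 = (+0.0630, +0.0630, 0)
  M2 = (+0.0630, -0.0630, 0)
  M3 = (-0.0630, -0.0630, 0)
rvec = (0.3707, 0.5260, -0.3900), |rvec| = θ = 0.75246 rad = 43.113°
Rodrigues: sinθ=0.68344, 1−cosθ=0.26999; R = I + sinθ·[k]× + (1−cosθ)·[k]×²:
    [+0.79554 +0.44721 +0.40881]
    [-0.26125 +0.86194 -0.43452]
    [-0.54669 +0.23887 +0.80254]
t = (-0.2203, -0.0661, 0.5417) m
M0: Pc = R·M0+t = (-0.24224, +0.00466, +0.59119); u = 547.1·(-0.24224)/0.59119 + 332.8 = 108.6215, v = 619.3·(+0.00466)/0.59119 + 238.0 = 242.8825
M1: Pc = R·M1+t = (-0.14201, -0.02826, +0.52231); u = 547.1·(-0.14201)/0.52231 + 332.8 = 184.0522, v = 619.3·(-0.02826)/0.52231 + 238.0 = 204.4968
M2: Pc = R·M2+t = (-0.19836, -0.13686, +0.49221); u = 547.1·(-0.19836)/0.49221 + 332.8 = 112.3247, v = 619.3·(-0.13686)/0.49221 + 238.0 = 65.8011
M3: Pc = R·M3+t = (-0.29859, -0.10394, +0.56109); u = 547.1·(-0.29859)/0.56109 + 332.8 = 41.6534, v = 619.3·(-0.10394)/0.56109 + 238.0 = 123.2729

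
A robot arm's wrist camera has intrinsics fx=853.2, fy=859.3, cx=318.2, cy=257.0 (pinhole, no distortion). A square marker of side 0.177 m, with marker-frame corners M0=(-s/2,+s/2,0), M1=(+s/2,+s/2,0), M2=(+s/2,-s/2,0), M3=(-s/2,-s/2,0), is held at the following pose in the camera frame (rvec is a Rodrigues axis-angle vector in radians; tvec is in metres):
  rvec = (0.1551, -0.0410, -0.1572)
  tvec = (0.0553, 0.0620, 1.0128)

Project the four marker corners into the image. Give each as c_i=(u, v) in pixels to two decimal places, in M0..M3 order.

c0=(302.77, 393.28) c1=(447.65, 369.11) c2=(428.21, 224.03) c3=(279.19, 248.14)

Intrinsics K: fx=853.2, fy=859.3, cx=318.2, cy=257.0
Marker side s = 0.177 m; corners in marker frame (Z=0):
  M0 = (-0.0885, +0.0885, 0)
  M1 = (+0.0885, +0.0885, 0)
  M2 = (+0.0885, -0.0885, 0)
  M3 = (-0.0885, -0.0885, 0)
rvec = (0.1551, -0.0410, -0.1572), |rvec| = θ = 0.22461 rad = 12.869°
Rodrigues: sinθ=0.22272, 1−cosθ=0.02512; R = I + sinθ·[k]× + (1−cosθ)·[k]×²:
    [+0.98686 +0.15272 -0.05280]
    [-0.15905 +0.97572 -0.15059]
    [+0.02852 +0.15701 +0.98719]
t = (0.0553, 0.0620, 1.0128) m
M0: Pc = R·M0+t = (-0.01852, +0.16243, +1.02417); u = 853.2·(-0.01852)/1.02417 + 318.2 = 302.7702, v = 859.3·(+0.16243)/1.02417 + 257.0 = 393.2793
M1: Pc = R·M1+t = (+0.15615, +0.13428, +1.02922); u = 853.2·(+0.15615)/1.02922 + 318.2 = 447.6469, v = 859.3·(+0.13428)/1.02922 + 257.0 = 369.1072
M2: Pc = R·M2+t = (+0.12912, -0.03843, +1.00143); u = 853.2·(+0.12912)/1.00143 + 318.2 = 428.2095, v = 859.3·(-0.03843)/1.00143 + 257.0 = 224.0269
M3: Pc = R·M3+t = (-0.04555, -0.01028, +0.99638); u = 853.2·(-0.04555)/0.99638 + 318.2 = 279.1936, v = 859.3·(-0.01028)/0.99638 + 257.0 = 248.1383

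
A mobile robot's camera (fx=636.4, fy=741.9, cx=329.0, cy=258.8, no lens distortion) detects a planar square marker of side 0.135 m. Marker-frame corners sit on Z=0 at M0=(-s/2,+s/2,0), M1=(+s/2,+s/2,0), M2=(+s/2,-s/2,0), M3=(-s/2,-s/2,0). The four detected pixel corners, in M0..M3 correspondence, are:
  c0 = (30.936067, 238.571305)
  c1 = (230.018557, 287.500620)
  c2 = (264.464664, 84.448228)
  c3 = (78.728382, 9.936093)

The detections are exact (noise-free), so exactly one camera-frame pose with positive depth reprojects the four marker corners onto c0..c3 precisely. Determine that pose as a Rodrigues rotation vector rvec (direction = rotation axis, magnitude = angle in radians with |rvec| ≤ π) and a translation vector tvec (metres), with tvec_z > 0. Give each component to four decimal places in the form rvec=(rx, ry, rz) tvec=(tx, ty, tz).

rvec=(-0.0954, -0.4595, 0.2028) tvec=(-0.1199, -0.0624, 0.4455)

Intrinsics K: fx=636.4, fy=741.9, cx=329.0, cy=258.8
Marker side s = 0.135 m; corners in marker frame (Z=0):
  M0 = (-0.0675, +0.0675, 0)
  M1 = (+0.0675, +0.0675, 0)
  M2 = (+0.0675, -0.0675, 0)
  M3 = (-0.0675, -0.0675, 0)
Detected image corners:
  c0 = (30.936067, 238.571305) px
  c1 = (230.018557, 287.500620) px
  c2 = (264.464664, 84.448228) px
  c3 = (78.728382, 9.936093) px
Planar DLT: solve 8×8 A·h = b for H (H[2,2]=1):
  H  [+1570.10961 -347.79187 +157.73563]
  H  [+608.97504 +1544.98457 +154.88674]
  H  [+0.96586 -0.30739 +1.00000]
B = K⁻¹H; ‖b₁‖=2.244882, ‖b₂‖=2.244882; λ = 2/(‖b₁‖+‖b₂‖) = 0.445458, sign → tz>0 ⇒ λ=+0.445458
r₁ = λ·B[:,0] = (+0.87660,+0.21556,+0.43025); r₂ = λ·B[:,1] = (-0.17265,+0.97542,-0.13693)
r₃ = r₁×r₂ = (-0.44919,+0.04575,+0.89226); SVD([r₁ r₂ r₃]) → R = UVᵀ:
  R  [+0.87660 -0.17265 -0.44919]
  R  [+0.21556 +0.97542 +0.04575]
  R  [+0.43025 -0.13693 +0.89226]
t = (-0.11988, -0.06239, +0.44546) m
tr R = 2.744278; θ = arccos((tr R − 1)/2) = 0.511239 rad = 29.292°
axis k = ((R−Rᵀ)₃₂, (R−Rᵀ)₁₃, (R−Rᵀ)₂₁) / (2 sinθ) = (-0.186690, -0.898748, +0.396736)
rvec = θ·k = (-0.095443, -0.459475, +0.202827)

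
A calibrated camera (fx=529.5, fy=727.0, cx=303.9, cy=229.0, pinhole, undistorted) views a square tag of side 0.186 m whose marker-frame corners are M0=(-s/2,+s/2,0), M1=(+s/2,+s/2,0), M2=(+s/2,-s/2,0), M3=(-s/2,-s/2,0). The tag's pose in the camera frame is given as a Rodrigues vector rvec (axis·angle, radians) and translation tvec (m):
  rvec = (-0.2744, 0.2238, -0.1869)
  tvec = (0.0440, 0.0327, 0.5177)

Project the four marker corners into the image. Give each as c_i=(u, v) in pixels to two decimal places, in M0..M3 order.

Intrinsics K: fx=529.5, fy=727.0, cx=303.9, cy=229.0
Marker side s = 0.186 m; corners in marker frame (Z=0):
  M0 = (-0.0930, +0.0930, 0)
  M1 = (+0.0930, +0.0930, 0)
  M2 = (+0.0930, -0.0930, 0)
  M3 = (-0.0930, -0.0930, 0)
rvec = (-0.2744, 0.2238, -0.1869), |rvec| = θ = 0.40039 rad = 22.941°
Rodrigues: sinθ=0.38978, 1−cosθ=0.07909; R = I + sinθ·[k]× + (1−cosθ)·[k]×²:
    [+0.95806 +0.15165 +0.24317]
    [-0.21224 +0.94562 +0.24649]
    [-0.19257 -0.28776 +0.93814]
t = (0.0440, 0.0327, 0.5177) m
M0: Pc = R·M0+t = (-0.03100, +0.14038, +0.50885); u = 529.5·(-0.03100)/0.50885 + 303.9 = 271.6461, v = 727.0·(+0.14038)/0.50885 + 229.0 = 429.5656
M1: Pc = R·M1+t = (+0.14720, +0.10090, +0.47303); u = 529.5·(+0.14720)/0.47303 + 303.9 = 468.6757, v = 727.0·(+0.10090)/0.47303 + 229.0 = 384.0795
M2: Pc = R·M2+t = (+0.11900, -0.07498, +0.52655); u = 529.5·(+0.11900)/0.52655 + 303.9 = 423.5618, v = 727.0·(-0.07498)/0.52655 + 229.0 = 125.4752
M3: Pc = R·M3+t = (-0.05920, -0.03550, +0.56237); u = 529.5·(-0.05920)/0.56237 + 303.9 = 248.1579, v = 727.0·(-0.03550)/0.56237 + 229.0 = 183.1026

c0=(271.65, 429.57) c1=(468.68, 384.08) c2=(423.56, 125.48) c3=(248.16, 183.10)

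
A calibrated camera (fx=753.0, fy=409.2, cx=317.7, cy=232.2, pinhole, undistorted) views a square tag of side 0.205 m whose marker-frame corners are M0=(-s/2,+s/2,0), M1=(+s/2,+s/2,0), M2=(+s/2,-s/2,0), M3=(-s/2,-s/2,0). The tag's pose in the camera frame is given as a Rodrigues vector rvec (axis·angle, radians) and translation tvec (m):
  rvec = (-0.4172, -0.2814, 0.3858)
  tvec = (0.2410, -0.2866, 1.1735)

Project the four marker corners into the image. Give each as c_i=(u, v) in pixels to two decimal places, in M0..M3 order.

c0=(398.26, 142.60) c1=(515.33, 176.08) c2=(538.73, 123.00) c3=(431.25, 90.37)

Intrinsics K: fx=753.0, fy=409.2, cx=317.7, cy=232.2
Marker side s = 0.205 m; corners in marker frame (Z=0):
  M0 = (-0.1025, +0.1025, 0)
  M1 = (+0.1025, +0.1025, 0)
  M2 = (+0.1025, -0.1025, 0)
  M3 = (-0.1025, -0.1025, 0)
rvec = (-0.4172, -0.2814, 0.3858), |rvec| = θ = 0.63410 rad = 36.331°
Rodrigues: sinθ=0.59245, 1−cosθ=0.19440; R = I + sinθ·[k]× + (1−cosθ)·[k]×²:
    [+0.88976 -0.30370 -0.34073]
    [+0.41722 +0.84389 +0.33731]
    [+0.18510 -0.44229 +0.87757]
t = (0.2410, -0.2866, 1.1735) m
M0: Pc = R·M0+t = (+0.11867, -0.24287, +1.10919); u = 753.0·(+0.11867)/1.10919 + 317.7 = 398.2622, v = 409.2·(-0.24287)/1.10919 + 232.2 = 142.6025
M1: Pc = R·M1+t = (+0.30107, -0.15734, +1.14714); u = 753.0·(+0.30107)/1.14714 + 317.7 = 515.3275, v = 409.2·(-0.15734)/1.14714 + 232.2 = 176.0760
M2: Pc = R·M2+t = (+0.36333, -0.33033, +1.23781); u = 753.0·(+0.36333)/1.23781 + 317.7 = 538.7256, v = 409.2·(-0.33033)/1.23781 + 232.2 = 122.9968
M3: Pc = R·M3+t = (+0.18093, -0.41586, +1.19986); u = 753.0·(+0.18093)/1.19986 + 317.7 = 431.2463, v = 409.2·(-0.41586)/1.19986 + 232.2 = 90.3741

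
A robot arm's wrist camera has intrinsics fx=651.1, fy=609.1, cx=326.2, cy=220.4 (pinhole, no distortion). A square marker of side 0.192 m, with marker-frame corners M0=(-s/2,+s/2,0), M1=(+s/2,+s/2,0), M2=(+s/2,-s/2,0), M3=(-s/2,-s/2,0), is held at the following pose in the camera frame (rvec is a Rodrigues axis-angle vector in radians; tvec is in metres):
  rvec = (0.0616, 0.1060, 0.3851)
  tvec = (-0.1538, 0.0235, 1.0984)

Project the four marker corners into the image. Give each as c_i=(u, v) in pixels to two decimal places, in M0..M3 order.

c0=(163.90, 261.93) c1=(266.26, 302.87) c2=(308.33, 204.06) c3=(203.86, 164.13)

Intrinsics K: fx=651.1, fy=609.1, cx=326.2, cy=220.4
Marker side s = 0.192 m; corners in marker frame (Z=0):
  M0 = (-0.0960, +0.0960, 0)
  M1 = (+0.0960, +0.0960, 0)
  M2 = (+0.0960, -0.0960, 0)
  M3 = (-0.0960, -0.0960, 0)
rvec = (0.0616, 0.1060, 0.3851), |rvec| = θ = 0.40414 rad = 23.156°
Rodrigues: sinθ=0.39323, 1−cosθ=0.08056; R = I + sinθ·[k]× + (1−cosθ)·[k]×²:
    [+0.92131 -0.37148 +0.11484]
    [+0.37792 +0.92498 -0.03980]
    [-0.09144 +0.08007 +0.99259]
t = (-0.1538, 0.0235, 1.0984) m
M0: Pc = R·M0+t = (-0.27791, +0.07602, +1.11486); u = 651.1·(-0.27791)/1.11486 + 326.2 = 163.8970, v = 609.1·(+0.07602)/1.11486 + 220.4 = 261.9318
M1: Pc = R·M1+t = (-0.10102, +0.14858, +1.09731); u = 651.1·(-0.10102)/1.09731 + 326.2 = 266.2608, v = 609.1·(+0.14858)/1.09731 + 220.4 = 302.8739
M2: Pc = R·M2+t = (-0.02969, -0.02902, +1.08194); u = 651.1·(-0.02969)/1.08194 + 326.2 = 308.3316, v = 609.1·(-0.02902)/1.08194 + 220.4 = 204.0639
M3: Pc = R·M3+t = (-0.20658, -0.10158, +1.09949); u = 651.1·(-0.20658)/1.09949 + 326.2 = 203.8647, v = 609.1·(-0.10158)/1.09949 + 220.4 = 164.1270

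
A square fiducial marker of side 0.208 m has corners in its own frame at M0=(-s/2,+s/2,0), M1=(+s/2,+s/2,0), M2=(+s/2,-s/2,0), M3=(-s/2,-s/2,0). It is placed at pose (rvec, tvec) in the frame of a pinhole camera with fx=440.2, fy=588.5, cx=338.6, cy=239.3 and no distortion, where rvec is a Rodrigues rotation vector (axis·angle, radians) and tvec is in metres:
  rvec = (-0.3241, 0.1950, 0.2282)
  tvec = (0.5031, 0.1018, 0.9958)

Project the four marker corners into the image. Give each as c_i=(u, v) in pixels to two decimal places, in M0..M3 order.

c0=(506.65, 345.25) c1=(607.89, 375.17) c2=(614.60, 254.31) c3=(518.91, 231.51)

Intrinsics K: fx=440.2, fy=588.5, cx=338.6, cy=239.3
Marker side s = 0.208 m; corners in marker frame (Z=0):
  M0 = (-0.1040, +0.1040, 0)
  M1 = (+0.1040, +0.1040, 0)
  M2 = (+0.1040, -0.1040, 0)
  M3 = (-0.1040, -0.1040, 0)
rvec = (-0.3241, 0.1950, 0.2282), |rvec| = θ = 0.44175 rad = 25.310°
Rodrigues: sinθ=0.42752, 1−cosθ=0.09599; R = I + sinθ·[k]× + (1−cosθ)·[k]×²:
    [+0.95568 -0.25194 +0.15234]
    [+0.18976 +0.92271 +0.33555]
    [-0.22510 -0.29177 +0.92962]
t = (0.5031, 0.1018, 0.9958) m
M0: Pc = R·M0+t = (+0.37751, +0.17803, +0.98887); u = 440.2·(+0.37751)/0.98887 + 338.6 = 506.6499, v = 588.5·(+0.17803)/0.98887 + 239.3 = 345.2484
M1: Pc = R·M1+t = (+0.57629, +0.21750, +0.94205); u = 440.2·(+0.57629)/0.94205 + 338.6 = 607.8889, v = 588.5·(+0.21750)/0.94205 + 239.3 = 375.1715
M2: Pc = R·M2+t = (+0.62869, +0.02557, +1.00273); u = 440.2·(+0.62869)/1.00273 + 338.6 = 614.5958, v = 588.5·(+0.02557)/1.00273 + 239.3 = 254.3088
M3: Pc = R·M3+t = (+0.42991, -0.01390, +1.04955); u = 440.2·(+0.42991)/1.04955 + 338.6 = 518.9116, v = 588.5·(-0.01390)/1.04955 + 239.3 = 231.5077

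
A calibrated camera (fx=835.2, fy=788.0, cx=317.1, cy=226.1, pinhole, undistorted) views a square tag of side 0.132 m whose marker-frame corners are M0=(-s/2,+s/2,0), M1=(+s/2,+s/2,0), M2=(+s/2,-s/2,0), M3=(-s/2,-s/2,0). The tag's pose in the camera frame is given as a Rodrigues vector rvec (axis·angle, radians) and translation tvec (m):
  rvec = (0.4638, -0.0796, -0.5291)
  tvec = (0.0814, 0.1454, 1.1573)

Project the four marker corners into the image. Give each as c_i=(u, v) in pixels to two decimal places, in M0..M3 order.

c0=(355.97, 377.77) c1=(436.51, 334.26) c2=(396.87, 269.41) c3=(312.34, 315.51)

Intrinsics K: fx=835.2, fy=788.0, cx=317.1, cy=226.1
Marker side s = 0.132 m; corners in marker frame (Z=0):
  M0 = (-0.0660, +0.0660, 0)
  M1 = (+0.0660, +0.0660, 0)
  M2 = (+0.0660, -0.0660, 0)
  M3 = (-0.0660, -0.0660, 0)
rvec = (0.4638, -0.0796, -0.5291), |rvec| = θ = 0.70809 rad = 40.571°
Rodrigues: sinθ=0.65039, 1−cosθ=0.24040; R = I + sinθ·[k]× + (1−cosθ)·[k]×²:
    [+0.86274 +0.46828 -0.19077]
    [-0.50368 +0.76264 -0.40581]
    [-0.04454 +0.44620 +0.89383]
t = (0.0814, 0.1454, 1.1573) m
M0: Pc = R·M0+t = (+0.05537, +0.22898, +1.18969); u = 835.2·(+0.05537)/1.18969 + 317.1 = 355.9685, v = 788.0·(+0.22898)/1.18969 + 226.1 = 377.7650
M1: Pc = R·M1+t = (+0.16925, +0.16249, +1.18381); u = 835.2·(+0.16925)/1.18381 + 317.1 = 436.5073, v = 788.0·(+0.16249)/1.18381 + 226.1 = 334.2621
M2: Pc = R·M2+t = (+0.10743, +0.06182, +1.12491); u = 835.2·(+0.10743)/1.12491 + 317.1 = 396.8656, v = 788.0·(+0.06182)/1.12491 + 226.1 = 269.4067
M3: Pc = R·M3+t = (-0.00645, +0.12831, +1.13079); u = 835.2·(-0.00645)/1.13079 + 317.1 = 312.3380, v = 788.0·(+0.12831)/1.13079 + 226.1 = 315.5128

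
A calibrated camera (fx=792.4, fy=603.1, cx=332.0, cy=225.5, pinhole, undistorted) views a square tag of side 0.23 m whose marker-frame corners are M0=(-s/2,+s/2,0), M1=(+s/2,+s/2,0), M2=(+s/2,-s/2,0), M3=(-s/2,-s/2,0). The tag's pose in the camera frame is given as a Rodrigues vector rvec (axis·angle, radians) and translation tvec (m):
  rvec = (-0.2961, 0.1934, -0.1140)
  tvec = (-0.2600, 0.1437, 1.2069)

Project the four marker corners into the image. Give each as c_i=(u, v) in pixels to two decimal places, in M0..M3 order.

c0=(91.01, 361.60) c1=(236.91, 349.47) c2=(229.89, 234.56) c3=(92.20, 249.64)

Intrinsics K: fx=792.4, fy=603.1, cx=332.0, cy=225.5
Marker side s = 0.23 m; corners in marker frame (Z=0):
  M0 = (-0.1150, +0.1150, 0)
  M1 = (+0.1150, +0.1150, 0)
  M2 = (+0.1150, -0.1150, 0)
  M3 = (-0.1150, -0.1150, 0)
rvec = (-0.2961, 0.1934, -0.1140), |rvec| = θ = 0.37158 rad = 21.290°
Rodrigues: sinθ=0.36309, 1−cosθ=0.06825; R = I + sinθ·[k]× + (1−cosθ)·[k]×²:
    [+0.97509 +0.08309 +0.20566]
    [-0.13970 +0.95024 +0.27844]
    [-0.17230 -0.30023 +0.93818]
t = (-0.2600, 0.1437, 1.2069) m
M0: Pc = R·M0+t = (-0.36258, +0.26904, +1.19219); u = 792.4·(-0.36258)/1.19219 + 332.0 = 91.0074, v = 603.1·(+0.26904)/1.19219 + 225.5 = 361.6027
M1: Pc = R·M1+t = (-0.13831, +0.23691, +1.15256); u = 792.4·(-0.13831)/1.15256 + 332.0 = 236.9104, v = 603.1·(+0.23691)/1.15256 + 225.5 = 349.4691
M2: Pc = R·M2+t = (-0.15742, +0.01836, +1.22161); u = 792.4·(-0.15742)/1.22161 + 332.0 = 229.8893, v = 603.1·(+0.01836)/1.22161 + 225.5 = 234.5626
M3: Pc = R·M3+t = (-0.38169, +0.05049, +1.26124); u = 792.4·(-0.38169)/1.26124 + 332.0 = 92.1952, v = 603.1·(+0.05049)/1.26124 + 225.5 = 249.6422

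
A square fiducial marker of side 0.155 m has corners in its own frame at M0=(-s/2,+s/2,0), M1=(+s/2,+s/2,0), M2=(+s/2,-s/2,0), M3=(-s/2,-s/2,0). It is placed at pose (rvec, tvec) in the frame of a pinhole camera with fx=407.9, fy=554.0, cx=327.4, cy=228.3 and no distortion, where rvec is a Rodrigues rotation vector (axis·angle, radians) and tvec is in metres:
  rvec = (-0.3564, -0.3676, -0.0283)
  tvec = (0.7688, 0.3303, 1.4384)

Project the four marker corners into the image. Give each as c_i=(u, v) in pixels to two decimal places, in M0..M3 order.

Intrinsics K: fx=407.9, fy=554.0, cx=327.4, cy=228.3
Marker side s = 0.155 m; corners in marker frame (Z=0):
  M0 = (-0.0775, +0.0775, 0)
  M1 = (+0.0775, +0.0775, 0)
  M2 = (+0.0775, -0.0775, 0)
  M3 = (-0.0775, -0.0775, 0)
rvec = (-0.3564, -0.3676, -0.0283), |rvec| = θ = 0.51279 rad = 29.381°
Rodrigues: sinθ=0.49061, 1−cosθ=0.12862; R = I + sinθ·[k]× + (1−cosθ)·[k]×²:
    [+0.93351 +0.09116 -0.34677]
    [+0.03701 +0.93748 +0.34607]
    [+0.35663 -0.33590 +0.87177]
t = (0.7688, 0.3303, 1.4384) m
M0: Pc = R·M0+t = (+0.70352, +0.40009, +1.38473); u = 407.9·(+0.70352)/1.38473 + 327.4 = 534.6354, v = 554.0·(+0.40009)/1.38473 + 228.3 = 388.3659
M1: Pc = R·M1+t = (+0.84821, +0.40582, +1.44001); u = 407.9·(+0.84821)/1.44001 + 327.4 = 567.6666, v = 554.0·(+0.40582)/1.44001 + 228.3 = 384.4282
M2: Pc = R·M2+t = (+0.83408, +0.26051, +1.49207); u = 407.9·(+0.83408)/1.49207 + 327.4 = 555.4201, v = 554.0·(+0.26051)/1.49207 + 228.3 = 325.0276
M3: Pc = R·M3+t = (+0.68939, +0.25478, +1.43679); u = 407.9·(+0.68939)/1.43679 + 327.4 = 523.1146, v = 554.0·(+0.25478)/1.43679 + 228.3 = 326.5373

c0=(534.64, 388.37) c1=(567.67, 384.43) c2=(555.42, 325.03) c3=(523.11, 326.54)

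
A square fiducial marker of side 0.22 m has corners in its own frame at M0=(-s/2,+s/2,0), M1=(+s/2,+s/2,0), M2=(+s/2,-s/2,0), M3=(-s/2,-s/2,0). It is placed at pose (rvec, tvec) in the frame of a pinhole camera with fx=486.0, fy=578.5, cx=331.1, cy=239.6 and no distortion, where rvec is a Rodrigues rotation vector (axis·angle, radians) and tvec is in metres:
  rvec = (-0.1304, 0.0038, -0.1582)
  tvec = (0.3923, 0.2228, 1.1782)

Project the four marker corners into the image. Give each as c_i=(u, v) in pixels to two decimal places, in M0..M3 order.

c0=(456.83, 412.57) c1=(547.34, 395.17) c2=(528.11, 287.01) c3=(439.75, 303.87)

Intrinsics K: fx=486.0, fy=578.5, cx=331.1, cy=239.6
Marker side s = 0.22 m; corners in marker frame (Z=0):
  M0 = (-0.1100, +0.1100, 0)
  M1 = (+0.1100, +0.1100, 0)
  M2 = (+0.1100, -0.1100, 0)
  M3 = (-0.1100, -0.1100, 0)
rvec = (-0.1304, 0.0038, -0.1582), |rvec| = θ = 0.20505 rad = 11.749°
Rodrigues: sinθ=0.20362, 1−cosθ=0.02095; R = I + sinθ·[k]× + (1−cosθ)·[k]×²:
    [+0.98752 +0.15685 +0.01405]
    [-0.15734 +0.97906 +0.12919]
    [+0.00651 -0.12979 +0.99152]
t = (0.3923, 0.2228, 1.1782) m
M0: Pc = R·M0+t = (+0.30093, +0.34780, +1.16321); u = 486.0·(+0.30093)/1.16321 + 331.1 = 456.8298, v = 578.5·(+0.34780)/1.16321 + 239.6 = 412.5738
M1: Pc = R·M1+t = (+0.51818, +0.31319, +1.16464); u = 486.0·(+0.51818)/1.16464 + 331.1 = 547.3351, v = 578.5·(+0.31319)/1.16464 + 239.6 = 395.1673
M2: Pc = R·M2+t = (+0.48367, +0.09780, +1.19319); u = 486.0·(+0.48367)/1.19319 + 331.1 = 528.1058, v = 578.5·(+0.09780)/1.19319 + 239.6 = 287.0149
M3: Pc = R·M3+t = (+0.26642, +0.13241, +1.19176); u = 486.0·(+0.26642)/1.19176 + 331.1 = 439.7458, v = 578.5·(+0.13241)/1.19176 + 239.6 = 303.8745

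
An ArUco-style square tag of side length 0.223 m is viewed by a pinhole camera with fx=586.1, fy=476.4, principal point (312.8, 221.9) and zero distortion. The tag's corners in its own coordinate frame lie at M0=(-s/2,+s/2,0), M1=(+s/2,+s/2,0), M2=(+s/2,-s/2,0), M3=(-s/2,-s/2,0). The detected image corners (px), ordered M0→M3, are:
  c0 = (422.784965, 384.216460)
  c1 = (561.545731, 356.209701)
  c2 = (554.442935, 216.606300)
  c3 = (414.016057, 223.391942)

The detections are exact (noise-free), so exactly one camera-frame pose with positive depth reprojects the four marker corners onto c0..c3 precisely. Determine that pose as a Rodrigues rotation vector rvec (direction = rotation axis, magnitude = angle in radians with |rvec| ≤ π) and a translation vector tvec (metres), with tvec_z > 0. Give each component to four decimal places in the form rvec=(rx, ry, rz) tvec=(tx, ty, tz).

rvec=(0.0013, -0.4674, -0.0484) tvec=(0.2181, 0.1082, 0.7086)

Intrinsics K: fx=586.1, fy=476.4, cx=312.8, cy=221.9
Marker side s = 0.223 m; corners in marker frame (Z=0):
  M0 = (-0.1115, +0.1115, 0)
  M1 = (+0.1115, +0.1115, 0)
  M2 = (+0.1115, -0.1115, 0)
  M3 = (-0.1115, -0.1115, 0)
Detected image corners:
  c0 = (422.784965, 384.216460) px
  c1 = (561.545731, 356.209701) px
  c2 = (554.442935, 216.606300) px
  c3 = (414.016057, 223.391942) px
Planar DLT: solve 8×8 A·h = b for H (H[2,2]=1):
  H  [+936.23504 +43.81320 +493.15099]
  H  [+109.44477 +675.36630 +294.63540]
  H  [+0.63552 +0.01739 +1.00000]
B = K⁻¹H; ‖b₁‖=1.411171, ‖b₂‖=1.411171; λ = 2/(‖b₁‖+‖b₂‖) = 0.708631, sign → tz>0 ⇒ λ=+0.708631
r₁ = λ·B[:,0] = (+0.89161,-0.04697,+0.45035); r₂ = λ·B[:,1] = (+0.04640,+0.99885,+0.01233)
r₃ = r₁×r₂ = (-0.45041,+0.00990,+0.89277); SVD([r₁ r₂ r₃]) → R = UVᵀ:
  R  [+0.89161 +0.04640 -0.45041]
  R  [-0.04697 +0.99885 +0.00990]
  R  [+0.45035 +0.01233 +0.89277]
t = (+0.21806, +0.10819, +0.70863) m
tr R = 2.783228; θ = arccos((tr R − 1)/2) = 0.469899 rad = 26.923°
axis k = ((R−Rᵀ)₃₂, (R−Rᵀ)₁₃, (R−Rᵀ)₂₁) / (2 sinθ) = (+0.002673, -0.994667, -0.103100)
rvec = θ·k = (+0.001256, -0.467393, -0.048446)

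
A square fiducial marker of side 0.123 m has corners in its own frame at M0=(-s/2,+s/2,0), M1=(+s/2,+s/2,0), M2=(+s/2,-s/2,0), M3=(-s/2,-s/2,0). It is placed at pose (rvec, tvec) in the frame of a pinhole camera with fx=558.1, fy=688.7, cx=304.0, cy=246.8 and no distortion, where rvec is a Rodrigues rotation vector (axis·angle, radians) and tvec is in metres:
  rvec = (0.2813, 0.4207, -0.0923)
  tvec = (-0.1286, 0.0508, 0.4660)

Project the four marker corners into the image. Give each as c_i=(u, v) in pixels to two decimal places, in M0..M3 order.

Intrinsics K: fx=558.1, fy=688.7, cx=304.0, cy=246.8
Marker side s = 0.123 m; corners in marker frame (Z=0):
  M0 = (-0.0615, +0.0615, 0)
  M1 = (+0.0615, +0.0615, 0)
  M2 = (+0.0615, -0.0615, 0)
  M3 = (-0.0615, -0.0615, 0)
rvec = (0.2813, 0.4207, -0.0923), |rvec| = θ = 0.51443 rad = 29.475°
Rodrigues: sinθ=0.49204, 1−cosθ=0.12943; R = I + sinθ·[k]× + (1−cosθ)·[k]×²:
    [+0.90927 +0.14616 +0.38969]
    [-0.03040 +0.95713 -0.28805]
    [-0.41509 +0.25007 +0.87474]
t = (-0.1286, 0.0508, 0.4660) m
M0: Pc = R·M0+t = (-0.17553, +0.11153, +0.50691); u = 558.1·(-0.17553)/0.50691 + 304.0 = 110.7414, v = 688.7·(+0.11153)/0.50691 + 246.8 = 398.3331
M1: Pc = R·M1+t = (-0.06369, +0.10779, +0.45585); u = 558.1·(-0.06369)/0.45585 + 304.0 = 226.0232, v = 688.7·(+0.10779)/0.45585 + 246.8 = 409.6549
M2: Pc = R·M2+t = (-0.08167, -0.00993, +0.42509); u = 558.1·(-0.08167)/0.42509 + 304.0 = 196.7783, v = 688.7·(-0.00993)/0.42509 + 246.8 = 230.7064
M3: Pc = R·M3+t = (-0.19351, -0.00619, +0.47615); u = 558.1·(-0.19351)/0.47615 + 304.0 = 77.1854, v = 688.7·(-0.00619)/0.47615 + 246.8 = 237.8413

c0=(110.74, 398.33) c1=(226.02, 409.65) c2=(196.78, 230.71) c3=(77.19, 237.84)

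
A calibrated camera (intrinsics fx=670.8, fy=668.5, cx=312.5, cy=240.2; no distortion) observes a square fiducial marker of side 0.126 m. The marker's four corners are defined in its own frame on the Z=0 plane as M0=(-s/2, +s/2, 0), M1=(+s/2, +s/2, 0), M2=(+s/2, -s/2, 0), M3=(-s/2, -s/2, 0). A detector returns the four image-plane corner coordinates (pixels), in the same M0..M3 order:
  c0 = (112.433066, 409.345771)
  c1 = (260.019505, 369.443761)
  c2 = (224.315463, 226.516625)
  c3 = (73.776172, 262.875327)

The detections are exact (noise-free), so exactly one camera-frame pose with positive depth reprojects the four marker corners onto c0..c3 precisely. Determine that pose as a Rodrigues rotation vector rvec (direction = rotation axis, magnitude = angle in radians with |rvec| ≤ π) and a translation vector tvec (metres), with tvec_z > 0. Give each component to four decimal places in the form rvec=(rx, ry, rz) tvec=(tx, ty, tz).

Intrinsics K: fx=670.8, fy=668.5, cx=312.5, cy=240.2
Marker side s = 0.126 m; corners in marker frame (Z=0):
  M0 = (-0.0630, +0.0630, 0)
  M1 = (+0.0630, +0.0630, 0)
  M2 = (+0.0630, -0.0630, 0)
  M3 = (-0.0630, -0.0630, 0)
Detected image corners:
  c0 = (112.433066, 409.345771) px
  c1 = (260.019505, 369.443761) px
  c2 = (224.315463, 226.516625) px
  c3 = (73.776172, 262.875327) px
Planar DLT: solve 8×8 A·h = b for H (H[2,2]=1):
  H  [+1220.04993 +312.02468 +168.79435]
  H  [-232.57133 +1180.55717 +317.24473]
  H  [+0.22123 +0.10204 +1.00000]
B = K⁻¹H; ‖b₁‖=1.781952, ‖b₂‖=1.781952; λ = 2/(‖b₁‖+‖b₂‖) = 0.561182, sign → tz>0 ⇒ λ=+0.561182
r₁ = λ·B[:,0] = (+0.96284,-0.23984,+0.12415); r₂ = λ·B[:,1] = (+0.23436,+0.97046,+0.05726)
r₃ = r₁×r₂ = (-0.13422,-0.02604,+0.99061); SVD([r₁ r₂ r₃]) → R = UVᵀ:
  R  [+0.96284 +0.23436 -0.13422]
  R  [-0.23984 +0.97046 -0.02604]
  R  [+0.12415 +0.05726 +0.99061]
t = (-0.12022, +0.06468, +0.56118) m
tr R = 2.923912; θ = arccos((tr R − 1)/2) = 0.276723 rad = 15.855°
axis k = ((R−Rᵀ)₃₂, (R−Rᵀ)₁₃, (R−Rᵀ)₂₁) / (2 sinθ) = (+0.152445, -0.472851, -0.867855)
rvec = θ·k = (+0.042185, -0.130849, -0.240156)

rvec=(0.0422, -0.1308, -0.2402) tvec=(-0.1202, 0.0647, 0.5612)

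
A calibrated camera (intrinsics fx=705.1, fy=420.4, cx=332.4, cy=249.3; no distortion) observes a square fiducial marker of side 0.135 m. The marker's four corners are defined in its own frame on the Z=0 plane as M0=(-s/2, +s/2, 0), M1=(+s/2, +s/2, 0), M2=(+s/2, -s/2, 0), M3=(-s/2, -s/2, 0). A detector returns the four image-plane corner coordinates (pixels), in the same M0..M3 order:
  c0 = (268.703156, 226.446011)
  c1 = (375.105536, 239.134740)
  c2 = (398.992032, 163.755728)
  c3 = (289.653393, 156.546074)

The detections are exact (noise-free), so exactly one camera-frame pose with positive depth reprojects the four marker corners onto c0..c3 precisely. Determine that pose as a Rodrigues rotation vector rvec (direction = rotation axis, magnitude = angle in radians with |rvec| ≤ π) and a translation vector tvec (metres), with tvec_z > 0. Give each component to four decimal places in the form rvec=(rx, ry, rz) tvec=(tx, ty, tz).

rvec=(0.0212, 0.4625, 0.1947) tvec=(-0.0016, -0.0973, 0.7741)

Intrinsics K: fx=705.1, fy=420.4, cx=332.4, cy=249.3
Marker side s = 0.135 m; corners in marker frame (Z=0):
  M0 = (-0.0675, +0.0675, 0)
  M1 = (+0.0675, +0.0675, 0)
  M2 = (+0.0675, -0.0675, 0)
  M3 = (-0.0675, -0.0675, 0)
Detected image corners:
  c0 = (268.703156, 226.446011) px
  c1 = (375.105536, 239.134740) px
  c2 = (398.992032, 163.755728) px
  c3 = (289.653393, 156.546074) px
Planar DLT: solve 8×8 A·h = b for H (H[2,2]=1):
  H  [+609.06620 -137.94647 +330.97504]
  H  [-38.19958 +553.62497 +196.48304]
  H  [-0.57012 +0.08315 +1.00000]
B = K⁻¹H; ‖b₁‖=1.291843, ‖b₂‖=1.291843; λ = 2/(‖b₁‖+‖b₂‖) = 0.774088, sign → tz>0 ⇒ λ=+0.774088
r₁ = λ·B[:,0] = (+0.87671,+0.19137,-0.44132); r₂ = λ·B[:,1] = (-0.18179,+0.98123,+0.06436)
r₃ = r₁×r₂ = (+0.44535,+0.02380,+0.89504); SVD([r₁ r₂ r₃]) → R = UVᵀ:
  R  [+0.87671 -0.18179 +0.44535]
  R  [+0.19137 +0.98123 +0.02380]
  R  [-0.44132 +0.06436 +0.89504]
t = (-0.00156, -0.09725, +0.77409) m
tr R = 2.752975; θ = arccos((tr R − 1)/2) = 0.502280 rad = 28.779°
axis k = ((R−Rᵀ)₃₂, (R−Rᵀ)₁₃, (R−Rᵀ)₂₁) / (2 sinθ) = (+0.042129, +0.920885, +0.387551)
rvec = θ·k = (+0.021160, +0.462542, +0.194659)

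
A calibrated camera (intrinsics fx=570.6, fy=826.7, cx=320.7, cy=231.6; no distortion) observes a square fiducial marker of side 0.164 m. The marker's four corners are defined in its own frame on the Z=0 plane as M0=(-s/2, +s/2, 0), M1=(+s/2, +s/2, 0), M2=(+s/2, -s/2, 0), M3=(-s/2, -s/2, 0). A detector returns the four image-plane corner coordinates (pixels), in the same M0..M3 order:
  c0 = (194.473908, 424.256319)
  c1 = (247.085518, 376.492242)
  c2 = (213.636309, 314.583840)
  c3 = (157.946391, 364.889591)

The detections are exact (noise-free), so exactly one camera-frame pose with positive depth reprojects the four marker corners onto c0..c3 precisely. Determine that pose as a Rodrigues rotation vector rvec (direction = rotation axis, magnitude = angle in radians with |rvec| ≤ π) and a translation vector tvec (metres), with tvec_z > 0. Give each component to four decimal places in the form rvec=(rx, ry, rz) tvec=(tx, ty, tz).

Intrinsics K: fx=570.6, fy=826.7, cx=320.7, cy=231.6
Marker side s = 0.164 m; corners in marker frame (Z=0):
  M0 = (-0.0820, +0.0820, 0)
  M1 = (+0.0820, +0.0820, 0)
  M2 = (+0.0820, -0.0820, 0)
  M3 = (-0.0820, -0.0820, 0)
Detected image corners:
  c0 = (194.473908, 424.256319) px
  c1 = (247.085518, 376.492242) px
  c2 = (213.636309, 314.583840) px
  c3 = (157.946391, 364.889591) px
Planar DLT: solve 8×8 A·h = b for H (H[2,2]=1):
  H  [+333.22933 +281.66314 +203.80377]
  H  [-292.77178 +494.14121 +370.85854]
  H  [+0.01624 +0.33614 +1.00000]
B = K⁻¹H; ‖b₁‖=0.677793, ‖b₂‖=0.677793; λ = 2/(‖b₁‖+‖b₂‖) = 1.475376, sign → tz>0 ⇒ λ=+1.475376
r₁ = λ·B[:,0] = (+0.84815,-0.52921,+0.02395); r₂ = λ·B[:,1] = (+0.44955,+0.74294,+0.49593)
r₃ = r₁×r₂ = (-0.28025,-0.40986,+0.86803); SVD([r₁ r₂ r₃]) → R = UVᵀ:
  R  [+0.84815 +0.44955 -0.28025]
  R  [-0.52921 +0.74294 -0.40986]
  R  [+0.02395 +0.49593 +0.86803]
t = (-0.30225, +0.24853, +1.47538) m
tr R = 2.459124; θ = arccos((tr R − 1)/2) = 0.753115 rad = 43.150°
axis k = ((R−Rᵀ)₃₂, (R−Rᵀ)₁₃, (R−Rᵀ)₂₁) / (2 sinθ) = (+0.662207, -0.222396, -0.715557)
rvec = θ·k = (+0.498718, -0.167489, -0.538897)

rvec=(0.4987, -0.1675, -0.5389) tvec=(-0.3023, 0.2485, 1.4754)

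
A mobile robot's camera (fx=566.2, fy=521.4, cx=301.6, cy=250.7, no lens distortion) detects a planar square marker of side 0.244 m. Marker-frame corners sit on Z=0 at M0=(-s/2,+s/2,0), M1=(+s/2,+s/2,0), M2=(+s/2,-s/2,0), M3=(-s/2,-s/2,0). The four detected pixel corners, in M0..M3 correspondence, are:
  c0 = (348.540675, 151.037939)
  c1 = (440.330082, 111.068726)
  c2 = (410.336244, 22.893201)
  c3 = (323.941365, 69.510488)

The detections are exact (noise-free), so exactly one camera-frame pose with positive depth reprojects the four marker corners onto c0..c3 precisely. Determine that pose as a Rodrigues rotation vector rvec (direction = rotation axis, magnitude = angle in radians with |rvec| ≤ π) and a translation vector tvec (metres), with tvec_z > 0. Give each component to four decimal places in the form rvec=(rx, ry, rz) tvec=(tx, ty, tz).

rvec=(-0.1014, 0.5781, -0.2899) tvec=(0.1835, -0.4193, 1.3520)

Intrinsics K: fx=566.2, fy=521.4, cx=301.6, cy=250.7
Marker side s = 0.244 m; corners in marker frame (Z=0):
  M0 = (-0.1220, +0.1220, 0)
  M1 = (+0.1220, +0.1220, 0)
  M2 = (+0.1220, -0.1220, 0)
  M3 = (-0.1220, -0.1220, 0)
Detected image corners:
  c0 = (348.540675, 151.037939) px
  c1 = (440.330082, 111.068726) px
  c2 = (410.336244, 22.893201) px
  c3 = (323.941365, 69.510488) px
Planar DLT: solve 8×8 A·h = b for H (H[2,2]=1):
  H  [+217.51946 +62.02734 +378.46718]
  H  [-211.96249 +335.62894 +88.97970]
  H  [-0.38719 -0.12953 +1.00000]
B = K⁻¹H; ‖b₁‖=0.739643, ‖b₂‖=0.739643; λ = 2/(‖b₁‖+‖b₂‖) = 1.352004, sign → tz>0 ⇒ λ=+1.352004
r₁ = λ·B[:,0] = (+0.79825,-0.29792,-0.52348); r₂ = λ·B[:,1] = (+0.24139,+0.95450,-0.17512)
r₃ = r₁×r₂ = (+0.55184,+0.01342,+0.83384); SVD([r₁ r₂ r₃]) → R = UVᵀ:
  R  [+0.79825 +0.24139 +0.55184]
  R  [-0.29792 +0.95450 +0.01342]
  R  [-0.52348 -0.17512 +0.83384]
t = (+0.18355, -0.41935, +1.35200) m
tr R = 2.586592; θ = arccos((tr R − 1)/2) = 0.654592 rad = 37.505°
axis k = ((R−Rᵀ)₃₂, (R−Rᵀ)₁₃, (R−Rᵀ)₂₁) / (2 sinθ) = (-0.154838, +0.883096, -0.442907)
rvec = θ·k = (-0.101356, +0.578068, -0.289924)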